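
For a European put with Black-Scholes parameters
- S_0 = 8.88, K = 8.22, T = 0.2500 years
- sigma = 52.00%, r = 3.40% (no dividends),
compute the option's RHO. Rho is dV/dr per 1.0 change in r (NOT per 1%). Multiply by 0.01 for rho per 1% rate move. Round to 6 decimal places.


d1 = 0.4597359536; d2 = 0.1997359536
phi(d1) = 0.3589338725; exp(-qT) = 1.0000000000; exp(-rT) = 0.9915360229
N(-d2) = 0.4208435467
Rho = -K*T*exp(-rT)*N(-d2) = -8.2200 * 0.2500 * 0.9915360229 * 0.4208435467 = -0.857514

Answer: Rho = -0.857514


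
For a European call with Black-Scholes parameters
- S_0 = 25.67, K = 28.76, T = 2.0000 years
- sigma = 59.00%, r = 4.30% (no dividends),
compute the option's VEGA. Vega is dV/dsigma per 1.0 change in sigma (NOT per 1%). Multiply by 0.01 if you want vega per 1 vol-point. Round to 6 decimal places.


d1 = 0.3840398345; d2 = -0.4503461673
phi(d1) = 0.3705815204; exp(-qT) = 1.0000000000; exp(-rT) = 0.9175942312
Vega = S * exp(-qT) * phi(d1) * sqrt(T) = 25.6700 * 1.0000000000 * 0.3705815204 * 1.4142135624 = 13.453170

Answer: Vega = 13.453170


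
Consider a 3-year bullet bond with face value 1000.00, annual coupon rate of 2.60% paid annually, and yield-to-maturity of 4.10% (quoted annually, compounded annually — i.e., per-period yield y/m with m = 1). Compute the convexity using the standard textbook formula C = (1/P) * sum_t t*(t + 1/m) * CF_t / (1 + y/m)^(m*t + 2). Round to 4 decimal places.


Coupon per period c = face * coupon_rate / m = 26.000000
Periods per year m = 1; per-period yield y/m = 0.041000
Number of cashflows N = 3
Cashflows (t years, CF_t, discount factor 1/(1+y/m)^(m*t), PV):
  t = 1.0000: CF_t = 26.000000, DF = 0.960615, PV = 24.975985
  t = 2.0000: CF_t = 26.000000, DF = 0.922781, PV = 23.992300
  t = 3.0000: CF_t = 1026.000000, DF = 0.886437, PV = 909.484228
Price P = sum_t PV_t = 958.452513
Convexity numerator sum_t t*(t + 1/m) * CF_t / (1+y/m)^(m*t + 2):
  t = 1.0000: term = 46.094717
  t = 2.0000: term = 132.837802
  t = 3.0000: term = 10071.054804
Convexity = (1/P) * sum = 10249.987323 / 958.452513 = 10.694309

Answer: Convexity = 10.6943


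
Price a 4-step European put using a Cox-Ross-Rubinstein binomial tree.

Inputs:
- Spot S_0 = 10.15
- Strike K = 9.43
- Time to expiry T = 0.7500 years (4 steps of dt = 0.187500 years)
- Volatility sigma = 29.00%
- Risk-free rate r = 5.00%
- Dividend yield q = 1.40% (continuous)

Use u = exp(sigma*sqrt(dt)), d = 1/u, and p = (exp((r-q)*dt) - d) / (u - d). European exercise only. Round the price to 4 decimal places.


Answer: Price = V(0,0) = 0.5811

Derivation:
dt = T/N = 0.187500
u = exp(sigma*sqrt(dt)) = 1.133799; d = 1/u = 0.881991
p = (exp((r-q)*dt) - d) / (u - d) = 0.495545
Discount per step: exp(-r*dt) = 0.990669
Stock lattice S(k, i) with i counting down-moves:
  k=0: S(0,0) = 10.1500
  k=1: S(1,0) = 11.5081; S(1,1) = 8.9522
  k=2: S(2,0) = 13.0478; S(2,1) = 10.1500; S(2,2) = 7.8958
  k=3: S(3,0) = 14.7936; S(3,1) = 11.5081; S(3,2) = 8.9522; S(3,3) = 6.9640
  k=4: S(4,0) = 16.7730; S(4,1) = 13.0478; S(4,2) = 10.1500; S(4,3) = 7.8958; S(4,4) = 6.1422
Terminal payoffs V(N, i) = max(K - S_T, 0):
  V(4,0) = 0.000000; V(4,1) = 0.000000; V(4,2) = 0.000000; V(4,3) = 1.534237; V(4,4) = 3.287825
Backward induction: V(k, i) = exp(-r*dt) * [p * V(k+1, i) + (1-p) * V(k+1, i+1)].
  V(3,0) = exp(-r*dt) * [p*0.000000 + (1-p)*0.000000] = 0.000000
  V(3,1) = exp(-r*dt) * [p*0.000000 + (1-p)*0.000000] = 0.000000
  V(3,2) = exp(-r*dt) * [p*0.000000 + (1-p)*1.534237] = 0.766732
  V(3,3) = exp(-r*dt) * [p*1.534237 + (1-p)*3.287825] = 2.396273
  V(2,0) = exp(-r*dt) * [p*0.000000 + (1-p)*0.000000] = 0.000000
  V(2,1) = exp(-r*dt) * [p*0.000000 + (1-p)*0.766732] = 0.383173
  V(2,2) = exp(-r*dt) * [p*0.766732 + (1-p)*2.396273] = 1.573938
  V(1,0) = exp(-r*dt) * [p*0.000000 + (1-p)*0.383173] = 0.191490
  V(1,1) = exp(-r*dt) * [p*0.383173 + (1-p)*1.573938] = 0.974680
  V(0,0) = exp(-r*dt) * [p*0.191490 + (1-p)*0.974680] = 0.581101


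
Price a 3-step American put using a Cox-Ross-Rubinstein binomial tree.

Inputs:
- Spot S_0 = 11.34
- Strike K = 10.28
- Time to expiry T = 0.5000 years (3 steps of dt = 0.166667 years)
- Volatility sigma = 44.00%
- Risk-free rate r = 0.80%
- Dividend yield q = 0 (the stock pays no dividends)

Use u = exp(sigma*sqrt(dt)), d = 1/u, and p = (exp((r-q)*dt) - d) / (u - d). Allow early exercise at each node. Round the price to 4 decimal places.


dt = T/N = 0.166667
u = exp(sigma*sqrt(dt)) = 1.196774; d = 1/u = 0.835580
p = (exp((r-q)*dt) - d) / (u - d) = 0.458907
Discount per step: exp(-r*dt) = 0.998668
Stock lattice S(k, i) with i counting down-moves:
  k=0: S(0,0) = 11.3400
  k=1: S(1,0) = 13.5714; S(1,1) = 9.4755
  k=2: S(2,0) = 16.2419; S(2,1) = 11.3400; S(2,2) = 7.9175
  k=3: S(3,0) = 19.4379; S(3,1) = 13.5714; S(3,2) = 9.4755; S(3,3) = 6.6157
Terminal payoffs V(N, i) = max(K - S_T, 0):
  V(3,0) = 0.000000; V(3,1) = 0.000000; V(3,2) = 0.804523; V(3,3) = 3.664281
Backward induction: V(k, i) = exp(-r*dt) * [p * V(k+1, i) + (1-p) * V(k+1, i+1)]; then take max(V_cont, immediate exercise) for American.
  V(2,0) = exp(-r*dt) * [p*0.000000 + (1-p)*0.000000] = 0.000000; exercise = 0.000000; V(2,0) = max -> 0.000000
  V(2,1) = exp(-r*dt) * [p*0.000000 + (1-p)*0.804523] = 0.434742; exercise = 0.000000; V(2,1) = max -> 0.434742
  V(2,2) = exp(-r*dt) * [p*0.804523 + (1-p)*3.664281] = 2.348784; exercise = 2.362482; V(2,2) = max -> 2.362482
  V(1,0) = exp(-r*dt) * [p*0.000000 + (1-p)*0.434742] = 0.234922; exercise = 0.000000; V(1,0) = max -> 0.234922
  V(1,1) = exp(-r*dt) * [p*0.434742 + (1-p)*2.362482] = 1.475859; exercise = 0.804523; V(1,1) = max -> 1.475859
  V(0,0) = exp(-r*dt) * [p*0.234922 + (1-p)*1.475859] = 0.905177; exercise = 0.000000; V(0,0) = max -> 0.905177

Answer: Price = V(0,0) = 0.9052


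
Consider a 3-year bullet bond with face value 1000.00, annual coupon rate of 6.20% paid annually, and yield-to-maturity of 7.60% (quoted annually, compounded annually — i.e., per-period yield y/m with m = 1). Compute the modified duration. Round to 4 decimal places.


Answer: Modified duration = 2.6253

Derivation:
Coupon per period c = face * coupon_rate / m = 62.000000
Periods per year m = 1; per-period yield y/m = 0.076000
Number of cashflows N = 3
Cashflows (t years, CF_t, discount factor 1/(1+y/m)^(m*t), PV):
  t = 1.0000: CF_t = 62.000000, DF = 0.929368, PV = 57.620818
  t = 2.0000: CF_t = 62.000000, DF = 0.863725, PV = 53.550946
  t = 3.0000: CF_t = 1062.000000, DF = 0.802718, PV = 852.486878
Price P = sum_t PV_t = 963.658642
First compute Macaulay numerator sum_t t * PV_t:
  t * PV_t at t = 1.0000: 57.620818
  t * PV_t at t = 2.0000: 107.101892
  t * PV_t at t = 3.0000: 2557.460634
Macaulay duration D = 2722.183344 / 963.658642 = 2.824842
Modified duration = D / (1 + y/m) = 2.824842 / (1 + 0.076000) = 2.625318


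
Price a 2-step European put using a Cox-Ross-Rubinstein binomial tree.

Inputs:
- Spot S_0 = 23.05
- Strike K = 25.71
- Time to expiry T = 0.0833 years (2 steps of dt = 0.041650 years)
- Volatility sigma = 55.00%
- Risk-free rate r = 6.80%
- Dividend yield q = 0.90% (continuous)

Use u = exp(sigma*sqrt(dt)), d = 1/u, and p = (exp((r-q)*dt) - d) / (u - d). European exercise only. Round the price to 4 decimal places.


dt = T/N = 0.041650
u = exp(sigma*sqrt(dt)) = 1.118788; d = 1/u = 0.893825
p = (exp((r-q)*dt) - d) / (u - d) = 0.482905
Discount per step: exp(-r*dt) = 0.997172
Stock lattice S(k, i) with i counting down-moves:
  k=0: S(0,0) = 23.0500
  k=1: S(1,0) = 25.7881; S(1,1) = 20.6027
  k=2: S(2,0) = 28.8514; S(2,1) = 23.0500; S(2,2) = 18.4152
Terminal payoffs V(N, i) = max(K - S_T, 0):
  V(2,0) = 0.000000; V(2,1) = 2.660000; V(2,2) = 7.294842
Backward induction: V(k, i) = exp(-r*dt) * [p * V(k+1, i) + (1-p) * V(k+1, i+1)].
  V(1,0) = exp(-r*dt) * [p*0.000000 + (1-p)*2.660000] = 1.371583
  V(1,1) = exp(-r*dt) * [p*2.660000 + (1-p)*7.294842] = 5.042354
  V(0,0) = exp(-r*dt) * [p*1.371583 + (1-p)*5.042354] = 3.260474

Answer: Price = V(0,0) = 3.2605


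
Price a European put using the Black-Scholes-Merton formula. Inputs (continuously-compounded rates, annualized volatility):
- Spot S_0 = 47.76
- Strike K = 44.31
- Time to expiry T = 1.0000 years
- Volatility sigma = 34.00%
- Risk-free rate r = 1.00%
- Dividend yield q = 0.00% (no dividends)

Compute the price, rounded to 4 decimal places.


Answer: Price = 4.4292

Derivation:
d1 = (ln(S/K) + (r - q + 0.5*sigma^2) * T) / (sigma * sqrt(T)) = 0.41993554
d2 = d1 - sigma * sqrt(T) = 0.07993554
exp(-rT) = 0.99004983; exp(-qT) = 1.00000000
P = K * exp(-rT) * N(-d2) - S_0 * exp(-qT) * N(-d1)
N(-d1) = 0.33726627; N(-d2) = 0.46814426
P = 44.3100 * 0.99004983 * 0.46814426 - 47.7600 * 1.00000000 * 0.33726627 = 4.4292


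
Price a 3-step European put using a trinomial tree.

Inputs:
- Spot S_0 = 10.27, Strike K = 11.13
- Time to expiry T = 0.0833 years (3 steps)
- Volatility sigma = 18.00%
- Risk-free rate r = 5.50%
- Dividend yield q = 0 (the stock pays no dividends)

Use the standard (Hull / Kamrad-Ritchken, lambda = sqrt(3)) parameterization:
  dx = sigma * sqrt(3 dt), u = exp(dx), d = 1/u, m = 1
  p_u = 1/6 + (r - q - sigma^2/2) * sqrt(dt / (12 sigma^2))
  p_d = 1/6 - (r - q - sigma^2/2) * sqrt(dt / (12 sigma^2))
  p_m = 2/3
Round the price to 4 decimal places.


dt = T/N = 0.027767; dx = sigma*sqrt(3*dt) = 0.051951
u = exp(dx) = 1.053324; d = 1/u = 0.949375
p_u = 0.177036, p_m = 0.666667, p_d = 0.156298
Discount per step: exp(-r*dt) = 0.998474
Stock lattice S(k, j) with j the centered position index:
  k=0: S(0,+0) = 10.2700
  k=1: S(1,-1) = 9.7501; S(1,+0) = 10.2700; S(1,+1) = 10.8176
  k=2: S(2,-2) = 9.2565; S(2,-1) = 9.7501; S(2,+0) = 10.2700; S(2,+1) = 10.8176; S(2,+2) = 11.3945
  k=3: S(3,-3) = 8.7879; S(3,-2) = 9.2565; S(3,-1) = 9.7501; S(3,+0) = 10.2700; S(3,+1) = 10.8176; S(3,+2) = 11.3945; S(3,+3) = 12.0021
Terminal payoffs V(N, j) = max(K - S_T, 0):
  V(3,-3) = 2.342119; V(3,-2) = 1.873512; V(3,-1) = 1.379916; V(3,+0) = 0.860000; V(3,+1) = 0.312360; V(3,+2) = 0.000000; V(3,+3) = 0.000000
Backward induction: V(k, j) = exp(-r*dt) * [p_u * V(k+1, j+1) + p_m * V(k+1, j) + p_d * V(k+1, j-1)]
  V(2,-2) = exp(-r*dt) * [p_u*1.379916 + p_m*1.873512 + p_d*2.342119] = 1.856533
  V(2,-1) = exp(-r*dt) * [p_u*0.860000 + p_m*1.379916 + p_d*1.873512] = 1.362937
  V(2,+0) = exp(-r*dt) * [p_u*0.312360 + p_m*0.860000 + p_d*1.379916] = 0.843022
  V(2,+1) = exp(-r*dt) * [p_u*0.000000 + p_m*0.312360 + p_d*0.860000] = 0.342133
  V(2,+2) = exp(-r*dt) * [p_u*0.000000 + p_m*0.000000 + p_d*0.312360] = 0.048747
  V(1,-1) = exp(-r*dt) * [p_u*0.843022 + p_m*1.362937 + p_d*1.856533] = 1.345985
  V(1,+0) = exp(-r*dt) * [p_u*0.342133 + p_m*0.843022 + p_d*1.362937] = 0.834333
  V(1,+1) = exp(-r*dt) * [p_u*0.048747 + p_m*0.342133 + p_d*0.843022] = 0.367919
  V(0,+0) = exp(-r*dt) * [p_u*0.367919 + p_m*0.834333 + p_d*1.345985] = 0.830462

Answer: Price = V(0,0) = 0.8305


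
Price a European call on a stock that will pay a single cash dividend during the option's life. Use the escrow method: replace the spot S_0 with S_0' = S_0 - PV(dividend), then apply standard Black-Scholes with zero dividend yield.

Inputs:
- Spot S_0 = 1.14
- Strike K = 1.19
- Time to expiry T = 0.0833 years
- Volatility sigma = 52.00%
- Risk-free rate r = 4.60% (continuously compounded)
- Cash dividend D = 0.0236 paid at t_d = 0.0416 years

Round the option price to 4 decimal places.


Answer: Price = 0.0398

Derivation:
PV(D) = D * exp(-r * t_d) = 0.0236 * 0.99808823 = 0.02355488
S_0' = S_0 - PV(D) = 1.1400 - 0.02355488 = 1.11644512
d1 = (ln(S_0'/K) + (r + sigma^2/2)*T) / (sigma*sqrt(T)) = -0.32455605
d2 = d1 - sigma*sqrt(T) = -0.47463710
exp(-rT) = 0.99617553
N(d1) = 0.37275855; N(d2) = 0.31752283
C = S_0' * N(d1) - K * exp(-rT) * N(d2) = 1.11644512 * 0.37275855 - 1.1900 * 0.99617553 * 0.31752283 = 0.0398


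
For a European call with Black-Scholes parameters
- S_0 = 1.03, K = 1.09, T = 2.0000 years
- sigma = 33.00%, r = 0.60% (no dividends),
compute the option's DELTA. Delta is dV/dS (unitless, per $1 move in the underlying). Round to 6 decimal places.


Answer: Delta = 0.554776

Derivation:
d1 = 0.1377381999; d2 = -0.3289522757
phi(d1) = 0.3951758438; exp(-qT) = 1.0000000000; exp(-rT) = 0.9880717129
N(d1) = 0.5547763360
Delta = exp(-qT) * N(d1) = 1.0000000000 * 0.5547763360 = 0.554776


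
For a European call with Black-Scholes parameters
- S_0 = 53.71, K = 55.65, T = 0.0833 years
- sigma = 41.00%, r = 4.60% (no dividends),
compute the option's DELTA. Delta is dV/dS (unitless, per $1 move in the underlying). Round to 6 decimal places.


Answer: Delta = 0.417494

Derivation:
d1 = -0.2083077537; d2 = -0.3266408852
phi(d1) = 0.3903800242; exp(-qT) = 1.0000000000; exp(-rT) = 0.9961755320
N(d1) = 0.4174943389
Delta = exp(-qT) * N(d1) = 1.0000000000 * 0.4174943389 = 0.417494


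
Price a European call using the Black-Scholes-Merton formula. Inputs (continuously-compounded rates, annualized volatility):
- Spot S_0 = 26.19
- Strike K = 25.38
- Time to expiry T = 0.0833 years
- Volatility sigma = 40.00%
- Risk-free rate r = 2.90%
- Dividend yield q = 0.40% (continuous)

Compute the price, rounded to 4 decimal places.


d1 = (ln(S/K) + (r - q + 0.5*sigma^2) * T) / (sigma * sqrt(T)) = 0.34788874
d2 = d1 - sigma * sqrt(T) = 0.23244178
exp(-rT) = 0.99758722; exp(-qT) = 0.99966686
C = S_0 * exp(-qT) * N(d1) - K * exp(-rT) * N(d2)
N(d1) = 0.63603813; N(d2) = 0.59190255
C = 26.1900 * 0.99966686 * 0.63603813 - 25.3800 * 0.99758722 * 0.59190255 = 1.6660

Answer: Price = 1.6660


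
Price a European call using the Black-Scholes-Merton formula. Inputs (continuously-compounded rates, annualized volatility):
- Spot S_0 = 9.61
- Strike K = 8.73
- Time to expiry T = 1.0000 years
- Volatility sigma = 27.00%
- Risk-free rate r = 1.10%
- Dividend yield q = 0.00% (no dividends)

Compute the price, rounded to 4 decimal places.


d1 = (ln(S/K) + (r - q + 0.5*sigma^2) * T) / (sigma * sqrt(T)) = 0.53144020
d2 = d1 - sigma * sqrt(T) = 0.26144020
exp(-rT) = 0.98906028; exp(-qT) = 1.00000000
C = S_0 * exp(-qT) * N(d1) - K * exp(-rT) * N(d2)
N(d1) = 0.70244311; N(d2) = 0.60312347
C = 9.6100 * 1.00000000 * 0.70244311 - 8.7300 * 0.98906028 * 0.60312347 = 1.5428

Answer: Price = 1.5428


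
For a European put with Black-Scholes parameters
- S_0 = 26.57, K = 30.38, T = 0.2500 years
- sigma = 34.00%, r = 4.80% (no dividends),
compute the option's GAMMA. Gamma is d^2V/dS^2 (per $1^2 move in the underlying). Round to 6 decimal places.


d1 = -0.6326572788; d2 = -0.8026572788
phi(d1) = 0.3265846335; exp(-qT) = 1.0000000000; exp(-rT) = 0.9880717129
Gamma = exp(-qT) * phi(d1) / (S * sigma * sqrt(T)) = 1.0000000000 * 0.3265846335 / (26.5700 * 0.3400 * 0.5000000000) = 0.072303

Answer: Gamma = 0.072303


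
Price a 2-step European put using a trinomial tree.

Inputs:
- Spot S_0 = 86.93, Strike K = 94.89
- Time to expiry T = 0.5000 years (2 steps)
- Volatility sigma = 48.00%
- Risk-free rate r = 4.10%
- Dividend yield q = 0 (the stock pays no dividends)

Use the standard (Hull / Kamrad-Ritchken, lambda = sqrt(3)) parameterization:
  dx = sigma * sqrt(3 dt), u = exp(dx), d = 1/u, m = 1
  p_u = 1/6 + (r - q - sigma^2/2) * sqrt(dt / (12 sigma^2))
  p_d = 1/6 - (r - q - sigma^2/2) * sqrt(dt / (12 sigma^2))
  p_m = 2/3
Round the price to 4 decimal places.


Answer: Price = V(0,0) = 15.1508

Derivation:
dt = T/N = 0.250000; dx = sigma*sqrt(3*dt) = 0.415692
u = exp(dx) = 1.515419; d = 1/u = 0.659883
p_u = 0.144354, p_m = 0.666667, p_d = 0.188979
Discount per step: exp(-r*dt) = 0.989802
Stock lattice S(k, j) with j the centered position index:
  k=0: S(0,+0) = 86.9300
  k=1: S(1,-1) = 57.3637; S(1,+0) = 86.9300; S(1,+1) = 131.7354
  k=2: S(2,-2) = 37.8533; S(2,-1) = 57.3637; S(2,+0) = 86.9300; S(2,+1) = 131.7354; S(2,+2) = 199.6344
Terminal payoffs V(N, j) = max(K - S_T, 0):
  V(2,-2) = 57.036676; V(2,-1) = 37.526340; V(2,+0) = 7.960000; V(2,+1) = 0.000000; V(2,+2) = 0.000000
Backward induction: V(k, j) = exp(-r*dt) * [p_u * V(k+1, j+1) + p_m * V(k+1, j) + p_d * V(k+1, j-1)]
  V(1,-1) = exp(-r*dt) * [p_u*7.960000 + p_m*37.526340 + p_d*57.036676] = 36.568591
  V(1,+0) = exp(-r*dt) * [p_u*0.000000 + p_m*7.960000 + p_d*37.526340] = 12.271917
  V(1,+1) = exp(-r*dt) * [p_u*0.000000 + p_m*0.000000 + p_d*7.960000] = 1.488932
  V(0,+0) = exp(-r*dt) * [p_u*1.488932 + p_m*12.271917 + p_d*36.568591] = 15.150808


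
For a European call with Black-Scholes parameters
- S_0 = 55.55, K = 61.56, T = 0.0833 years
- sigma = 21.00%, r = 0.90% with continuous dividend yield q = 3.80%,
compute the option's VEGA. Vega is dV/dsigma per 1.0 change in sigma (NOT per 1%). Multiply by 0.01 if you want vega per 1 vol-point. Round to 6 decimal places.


Answer: Vega = 1.491685

Derivation:
d1 = -1.7044764866; d2 = -1.7650861393
phi(d1) = 0.0933351426; exp(-qT) = 0.9968396046; exp(-rT) = 0.9992505810
Vega = S * exp(-qT) * phi(d1) * sqrt(T) = 55.5500 * 0.9968396046 * 0.0933351426 * 0.2886173938 = 1.491685


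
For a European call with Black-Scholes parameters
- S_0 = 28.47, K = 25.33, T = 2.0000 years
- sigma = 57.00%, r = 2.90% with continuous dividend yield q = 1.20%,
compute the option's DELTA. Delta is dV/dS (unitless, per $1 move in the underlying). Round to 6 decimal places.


Answer: Delta = 0.705339

Derivation:
d1 = 0.5902002430; d2 = -0.2159014875
phi(d1) = 0.3351735919; exp(-qT) = 0.9762857098; exp(-rT) = 0.9436499474
N(d1) = 0.7224717954
Delta = exp(-qT) * N(d1) = 0.9762857098 * 0.7224717954 = 0.705339


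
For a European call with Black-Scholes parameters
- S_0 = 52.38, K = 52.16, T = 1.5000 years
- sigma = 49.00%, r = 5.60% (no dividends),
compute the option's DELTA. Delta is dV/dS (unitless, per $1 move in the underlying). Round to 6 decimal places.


Answer: Delta = 0.672579

Derivation:
d1 = 0.4470467441; d2 = -0.1530782429
phi(d1) = 0.3610048345; exp(-qT) = 1.0000000000; exp(-rT) = 0.9194312561
N(d1) = 0.6725793451
Delta = exp(-qT) * N(d1) = 1.0000000000 * 0.6725793451 = 0.672579


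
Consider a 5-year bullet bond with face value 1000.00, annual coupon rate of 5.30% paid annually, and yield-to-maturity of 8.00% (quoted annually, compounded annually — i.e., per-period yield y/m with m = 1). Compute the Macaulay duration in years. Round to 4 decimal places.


Coupon per period c = face * coupon_rate / m = 53.000000
Periods per year m = 1; per-period yield y/m = 0.080000
Number of cashflows N = 5
Cashflows (t years, CF_t, discount factor 1/(1+y/m)^(m*t), PV):
  t = 1.0000: CF_t = 53.000000, DF = 0.925926, PV = 49.074074
  t = 2.0000: CF_t = 53.000000, DF = 0.857339, PV = 45.438957
  t = 3.0000: CF_t = 53.000000, DF = 0.793832, PV = 42.073109
  t = 4.0000: CF_t = 53.000000, DF = 0.735030, PV = 38.956582
  t = 5.0000: CF_t = 1053.000000, DF = 0.680583, PV = 716.654106
Price P = sum_t PV_t = 892.196829
Macaulay numerator sum_t t * PV_t:
  t * PV_t at t = 1.0000: 49.074074
  t * PV_t at t = 2.0000: 90.877915
  t * PV_t at t = 3.0000: 126.219326
  t * PV_t at t = 4.0000: 155.826329
  t * PV_t at t = 5.0000: 3583.270532
Macaulay duration D = (sum_t t * PV_t) / P = 4005.268177 / 892.196829 = 4.489220

Answer: Macaulay duration = 4.4892 years


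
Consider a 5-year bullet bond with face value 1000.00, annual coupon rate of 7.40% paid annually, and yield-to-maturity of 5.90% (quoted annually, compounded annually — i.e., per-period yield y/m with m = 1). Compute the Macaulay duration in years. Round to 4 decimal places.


Answer: Macaulay duration = 4.3785 years

Derivation:
Coupon per period c = face * coupon_rate / m = 74.000000
Periods per year m = 1; per-period yield y/m = 0.059000
Number of cashflows N = 5
Cashflows (t years, CF_t, discount factor 1/(1+y/m)^(m*t), PV):
  t = 1.0000: CF_t = 74.000000, DF = 0.944287, PV = 69.877243
  t = 2.0000: CF_t = 74.000000, DF = 0.891678, PV = 65.984176
  t = 3.0000: CF_t = 74.000000, DF = 0.842000, PV = 62.308004
  t = 4.0000: CF_t = 74.000000, DF = 0.795090, PV = 58.836642
  t = 5.0000: CF_t = 1074.000000, DF = 0.750793, PV = 806.351653
Price P = sum_t PV_t = 1063.357719
Macaulay numerator sum_t t * PV_t:
  t * PV_t at t = 1.0000: 69.877243
  t * PV_t at t = 2.0000: 131.968353
  t * PV_t at t = 3.0000: 186.924012
  t * PV_t at t = 4.0000: 235.346569
  t * PV_t at t = 5.0000: 4031.758267
Macaulay duration D = (sum_t t * PV_t) / P = 4655.874443 / 1063.357719 = 4.378465


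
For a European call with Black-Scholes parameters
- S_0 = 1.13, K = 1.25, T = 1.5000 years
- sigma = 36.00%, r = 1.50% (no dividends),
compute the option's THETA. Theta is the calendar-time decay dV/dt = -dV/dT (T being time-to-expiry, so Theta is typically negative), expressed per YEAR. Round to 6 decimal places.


Answer: Theta = -0.072523

Derivation:
d1 = 0.0425804813; d2 = -0.3983276724
phi(d1) = 0.3985807837; exp(-qT) = 1.0000000000; exp(-rT) = 0.9777512372
Theta = -S*exp(-qT)*phi(d1)*sigma/(2*sqrt(T)) - r*K*exp(-rT)*N(d2) + q*S*exp(-qT)*N(d1)
N(d1) = 0.5169820225; N(d2) = 0.3451943325; sqrt(T) = 1.2247448714
Term 1 = -1.1300 * 1.0000000000 * 0.3985807837 * 0.3600 / (2 * 1.2247448714) = -0.0661944649
Term 2 = -0.0150 * 1.2500 * 0.9777512372 * 0.3451943325 = -0.0063283910
Term 3 = 0 (no dividend yield, q = 0)
Theta = -0.0661944649 + (-0.0063283910) + (0.0000000000) = -0.072523


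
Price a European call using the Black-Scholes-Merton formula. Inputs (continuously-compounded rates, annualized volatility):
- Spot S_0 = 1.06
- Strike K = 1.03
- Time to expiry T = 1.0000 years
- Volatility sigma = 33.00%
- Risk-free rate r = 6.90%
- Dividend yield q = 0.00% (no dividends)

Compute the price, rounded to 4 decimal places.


d1 = (ln(S/K) + (r - q + 0.5*sigma^2) * T) / (sigma * sqrt(T)) = 0.46109123
d2 = d1 - sigma * sqrt(T) = 0.13109123
exp(-rT) = 0.93332668; exp(-qT) = 1.00000000
C = S_0 * exp(-qT) * N(d1) - K * exp(-rT) * N(d2)
N(d1) = 0.67763342; N(d2) = 0.55214843
C = 1.0600 * 1.00000000 * 0.67763342 - 1.0300 * 0.93332668 * 0.55214843 = 0.1875

Answer: Price = 0.1875


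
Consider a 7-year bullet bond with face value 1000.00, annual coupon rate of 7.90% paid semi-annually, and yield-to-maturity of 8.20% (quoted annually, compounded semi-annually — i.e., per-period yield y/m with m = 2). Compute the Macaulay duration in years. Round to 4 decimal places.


Answer: Macaulay duration = 5.4946 years

Derivation:
Coupon per period c = face * coupon_rate / m = 39.500000
Periods per year m = 2; per-period yield y/m = 0.041000
Number of cashflows N = 14
Cashflows (t years, CF_t, discount factor 1/(1+y/m)^(m*t), PV):
  t = 0.5000: CF_t = 39.500000, DF = 0.960615, PV = 37.944284
  t = 1.0000: CF_t = 39.500000, DF = 0.922781, PV = 36.449841
  t = 1.5000: CF_t = 39.500000, DF = 0.886437, PV = 35.014256
  t = 2.0000: CF_t = 39.500000, DF = 0.851524, PV = 33.635213
  t = 2.5000: CF_t = 39.500000, DF = 0.817987, PV = 32.310483
  t = 3.0000: CF_t = 39.500000, DF = 0.785770, PV = 31.037928
  t = 3.5000: CF_t = 39.500000, DF = 0.754823, PV = 29.815493
  t = 4.0000: CF_t = 39.500000, DF = 0.725094, PV = 28.641203
  t = 4.5000: CF_t = 39.500000, DF = 0.696536, PV = 27.513164
  t = 5.0000: CF_t = 39.500000, DF = 0.669103, PV = 26.429552
  t = 5.5000: CF_t = 39.500000, DF = 0.642750, PV = 25.388619
  t = 6.0000: CF_t = 39.500000, DF = 0.617435, PV = 24.388683
  t = 6.5000: CF_t = 39.500000, DF = 0.593117, PV = 23.428129
  t = 7.0000: CF_t = 1039.500000, DF = 0.569757, PV = 592.262561
Price P = sum_t PV_t = 984.259408
Macaulay numerator sum_t t * PV_t:
  t * PV_t at t = 0.5000: 18.972142
  t * PV_t at t = 1.0000: 36.449841
  t * PV_t at t = 1.5000: 52.521385
  t * PV_t at t = 2.0000: 67.270425
  t * PV_t at t = 2.5000: 80.776207
  t * PV_t at t = 3.0000: 93.113783
  t * PV_t at t = 3.5000: 104.354224
  t * PV_t at t = 4.0000: 114.564813
  t * PV_t at t = 4.5000: 123.809236
  t * PV_t at t = 5.0000: 132.147760
  t * PV_t at t = 5.5000: 139.637402
  t * PV_t at t = 6.0000: 146.332096
  t * PV_t at t = 6.5000: 152.282840
  t * PV_t at t = 7.0000: 4145.837930
Macaulay duration D = (sum_t t * PV_t) / P = 5408.070084 / 984.259408 = 5.494558


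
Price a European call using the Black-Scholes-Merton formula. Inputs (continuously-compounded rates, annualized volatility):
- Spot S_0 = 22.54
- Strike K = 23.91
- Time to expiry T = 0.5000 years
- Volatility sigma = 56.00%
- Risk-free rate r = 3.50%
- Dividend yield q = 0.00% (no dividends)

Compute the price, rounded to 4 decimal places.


Answer: Price = 3.1545

Derivation:
d1 = (ln(S/K) + (r - q + 0.5*sigma^2) * T) / (sigma * sqrt(T)) = 0.09317326
d2 = d1 - sigma * sqrt(T) = -0.30280654
exp(-rT) = 0.98265224; exp(-qT) = 1.00000000
C = S_0 * exp(-qT) * N(d1) - K * exp(-rT) * N(d2)
N(d1) = 0.53711704; N(d2) = 0.38101865
C = 22.5400 * 1.00000000 * 0.53711704 - 23.9100 * 0.98265224 * 0.38101865 = 3.1545


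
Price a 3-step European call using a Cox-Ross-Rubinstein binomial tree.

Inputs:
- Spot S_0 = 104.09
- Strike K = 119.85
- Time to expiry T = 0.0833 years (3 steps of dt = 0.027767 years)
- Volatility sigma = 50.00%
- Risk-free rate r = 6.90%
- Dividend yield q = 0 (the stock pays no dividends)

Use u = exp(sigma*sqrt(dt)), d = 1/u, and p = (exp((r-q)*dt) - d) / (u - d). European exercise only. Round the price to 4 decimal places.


dt = T/N = 0.027767
u = exp(sigma*sqrt(dt)) = 1.086886; d = 1/u = 0.920060
p = (exp((r-q)*dt) - d) / (u - d) = 0.490678
Discount per step: exp(-r*dt) = 0.998086
Stock lattice S(k, i) with i counting down-moves:
  k=0: S(0,0) = 104.0900
  k=1: S(1,0) = 113.1340; S(1,1) = 95.7690
  k=2: S(2,0) = 122.9637; S(2,1) = 104.0900; S(2,2) = 88.1132
  k=3: S(3,0) = 133.6475; S(3,1) = 113.1340; S(3,2) = 95.7690; S(3,3) = 81.0694
Terminal payoffs V(N, i) = max(S_T - K, 0):
  V(3,0) = 13.797522; V(3,1) = 0.000000; V(3,2) = 0.000000; V(3,3) = 0.000000
Backward induction: V(k, i) = exp(-r*dt) * [p * V(k+1, i) + (1-p) * V(k+1, i+1)].
  V(2,0) = exp(-r*dt) * [p*13.797522 + (1-p)*0.000000] = 6.757186
  V(2,1) = exp(-r*dt) * [p*0.000000 + (1-p)*0.000000] = 0.000000
  V(2,2) = exp(-r*dt) * [p*0.000000 + (1-p)*0.000000] = 0.000000
  V(1,0) = exp(-r*dt) * [p*6.757186 + (1-p)*0.000000] = 3.309258
  V(1,1) = exp(-r*dt) * [p*0.000000 + (1-p)*0.000000] = 0.000000
  V(0,0) = exp(-r*dt) * [p*3.309258 + (1-p)*0.000000] = 1.620673

Answer: Price = V(0,0) = 1.6207


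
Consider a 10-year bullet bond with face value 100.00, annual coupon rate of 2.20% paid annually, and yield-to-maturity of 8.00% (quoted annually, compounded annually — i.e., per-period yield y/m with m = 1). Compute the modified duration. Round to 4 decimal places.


Coupon per period c = face * coupon_rate / m = 2.200000
Periods per year m = 1; per-period yield y/m = 0.080000
Number of cashflows N = 10
Cashflows (t years, CF_t, discount factor 1/(1+y/m)^(m*t), PV):
  t = 1.0000: CF_t = 2.200000, DF = 0.925926, PV = 2.037037
  t = 2.0000: CF_t = 2.200000, DF = 0.857339, PV = 1.886145
  t = 3.0000: CF_t = 2.200000, DF = 0.793832, PV = 1.746431
  t = 4.0000: CF_t = 2.200000, DF = 0.735030, PV = 1.617066
  t = 5.0000: CF_t = 2.200000, DF = 0.680583, PV = 1.497283
  t = 6.0000: CF_t = 2.200000, DF = 0.630170, PV = 1.386373
  t = 7.0000: CF_t = 2.200000, DF = 0.583490, PV = 1.283679
  t = 8.0000: CF_t = 2.200000, DF = 0.540269, PV = 1.188592
  t = 9.0000: CF_t = 2.200000, DF = 0.500249, PV = 1.100548
  t = 10.0000: CF_t = 102.200000, DF = 0.463193, PV = 47.338374
Price P = sum_t PV_t = 61.081528
First compute Macaulay numerator sum_t t * PV_t:
  t * PV_t at t = 1.0000: 2.037037
  t * PV_t at t = 2.0000: 3.772291
  t * PV_t at t = 3.0000: 5.239293
  t * PV_t at t = 4.0000: 6.468263
  t * PV_t at t = 5.0000: 7.486415
  t * PV_t at t = 6.0000: 8.318239
  t * PV_t at t = 7.0000: 8.985752
  t * PV_t at t = 8.0000: 9.508732
  t * PV_t at t = 9.0000: 9.904930
  t * PV_t at t = 10.0000: 473.383745
Macaulay duration D = 535.104696 / 61.081528 = 8.760500
Modified duration = D / (1 + y/m) = 8.760500 / (1 + 0.080000) = 8.111574

Answer: Modified duration = 8.1116


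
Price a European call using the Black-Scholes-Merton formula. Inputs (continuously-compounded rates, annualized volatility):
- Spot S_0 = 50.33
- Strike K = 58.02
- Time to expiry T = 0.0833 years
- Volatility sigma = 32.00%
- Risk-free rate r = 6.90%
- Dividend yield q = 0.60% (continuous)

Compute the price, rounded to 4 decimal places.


d1 = (ln(S/K) + (r - q + 0.5*sigma^2) * T) / (sigma * sqrt(T)) = -1.43652116
d2 = d1 - sigma * sqrt(T) = -1.52887873
exp(-rT) = 0.99426879; exp(-qT) = 0.99950032
C = S_0 * exp(-qT) * N(d1) - K * exp(-rT) * N(d2)
N(d1) = 0.07542705; N(d2) = 0.06314726
C = 50.3300 * 0.99950032 * 0.07542705 - 58.0200 * 0.99426879 * 0.06314726 = 0.1515

Answer: Price = 0.1515


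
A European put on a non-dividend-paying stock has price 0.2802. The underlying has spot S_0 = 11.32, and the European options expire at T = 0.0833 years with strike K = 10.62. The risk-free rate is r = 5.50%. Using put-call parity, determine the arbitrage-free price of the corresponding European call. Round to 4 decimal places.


Answer: Call price = 1.0287

Derivation:
Put-call parity: C - P = S_0 * exp(-qT) - K * exp(-rT).
S_0 * exp(-qT) = 11.3200 * 1.00000000 = 11.32000000
K * exp(-rT) = 10.6200 * 0.99542898 = 10.57145576
C = P + S*exp(-qT) - K*exp(-rT)
C = 0.2802 + 11.32000000 - 10.57145576 = 1.0287


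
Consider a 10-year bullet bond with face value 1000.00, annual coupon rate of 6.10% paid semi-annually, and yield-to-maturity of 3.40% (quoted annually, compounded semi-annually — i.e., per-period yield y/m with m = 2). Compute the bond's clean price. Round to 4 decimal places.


Coupon per period c = face * coupon_rate / m = 30.500000
Periods per year m = 2; per-period yield y/m = 0.017000
Number of cashflows N = 20
Cashflows (t years, CF_t, discount factor 1/(1+y/m)^(m*t), PV):
  t = 0.5000: CF_t = 30.500000, DF = 0.983284, PV = 29.990167
  t = 1.0000: CF_t = 30.500000, DF = 0.966848, PV = 29.488857
  t = 1.5000: CF_t = 30.500000, DF = 0.950686, PV = 28.995926
  t = 2.0000: CF_t = 30.500000, DF = 0.934795, PV = 28.511235
  t = 2.5000: CF_t = 30.500000, DF = 0.919169, PV = 28.034646
  t = 3.0000: CF_t = 30.500000, DF = 0.903804, PV = 27.566023
  t = 3.5000: CF_t = 30.500000, DF = 0.888696, PV = 27.105234
  t = 4.0000: CF_t = 30.500000, DF = 0.873841, PV = 26.652148
  t = 4.5000: CF_t = 30.500000, DF = 0.859234, PV = 26.206635
  t = 5.0000: CF_t = 30.500000, DF = 0.844871, PV = 25.768570
  t = 5.5000: CF_t = 30.500000, DF = 0.830748, PV = 25.337826
  t = 6.0000: CF_t = 30.500000, DF = 0.816862, PV = 24.914284
  t = 6.5000: CF_t = 30.500000, DF = 0.803207, PV = 24.497821
  t = 7.0000: CF_t = 30.500000, DF = 0.789781, PV = 24.088319
  t = 7.5000: CF_t = 30.500000, DF = 0.776579, PV = 23.685663
  t = 8.0000: CF_t = 30.500000, DF = 0.763598, PV = 23.289737
  t = 8.5000: CF_t = 30.500000, DF = 0.750834, PV = 22.900430
  t = 9.0000: CF_t = 30.500000, DF = 0.738283, PV = 22.517630
  t = 9.5000: CF_t = 30.500000, DF = 0.725942, PV = 22.141230
  t = 10.0000: CF_t = 1030.500000, DF = 0.713807, PV = 735.578349
Price P = sum_t PV_t = 1227.270730

Answer: Price = 1227.2707


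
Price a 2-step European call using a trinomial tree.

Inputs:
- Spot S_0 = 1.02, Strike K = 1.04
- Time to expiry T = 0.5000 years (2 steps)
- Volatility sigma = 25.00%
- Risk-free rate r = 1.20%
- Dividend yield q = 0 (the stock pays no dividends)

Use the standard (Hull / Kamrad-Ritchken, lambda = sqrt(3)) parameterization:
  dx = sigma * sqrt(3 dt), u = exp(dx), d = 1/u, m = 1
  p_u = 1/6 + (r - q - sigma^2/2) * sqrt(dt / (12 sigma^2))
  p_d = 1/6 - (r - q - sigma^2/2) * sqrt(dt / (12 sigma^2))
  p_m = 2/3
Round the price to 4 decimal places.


dt = T/N = 0.250000; dx = sigma*sqrt(3*dt) = 0.216506
u = exp(dx) = 1.241731; d = 1/u = 0.805327
p_u = 0.155553, p_m = 0.666667, p_d = 0.177781
Discount per step: exp(-r*dt) = 0.997004
Stock lattice S(k, j) with j the centered position index:
  k=0: S(0,+0) = 1.0200
  k=1: S(1,-1) = 0.8214; S(1,+0) = 1.0200; S(1,+1) = 1.2666
  k=2: S(2,-2) = 0.6615; S(2,-1) = 0.8214; S(2,+0) = 1.0200; S(2,+1) = 1.2666; S(2,+2) = 1.5727
Terminal payoffs V(N, j) = max(S_T - K, 0):
  V(2,-2) = 0.000000; V(2,-1) = 0.000000; V(2,+0) = 0.000000; V(2,+1) = 0.226566; V(2,+2) = 0.532734
Backward induction: V(k, j) = exp(-r*dt) * [p_u * V(k+1, j+1) + p_m * V(k+1, j) + p_d * V(k+1, j-1)]
  V(1,-1) = exp(-r*dt) * [p_u*0.000000 + p_m*0.000000 + p_d*0.000000] = 0.000000
  V(1,+0) = exp(-r*dt) * [p_u*0.226566 + p_m*0.000000 + p_d*0.000000] = 0.035137
  V(1,+1) = exp(-r*dt) * [p_u*0.532734 + p_m*0.226566 + p_d*0.000000] = 0.233211
  V(0,+0) = exp(-r*dt) * [p_u*0.233211 + p_m*0.035137 + p_d*0.000000] = 0.059523

Answer: Price = V(0,0) = 0.0595


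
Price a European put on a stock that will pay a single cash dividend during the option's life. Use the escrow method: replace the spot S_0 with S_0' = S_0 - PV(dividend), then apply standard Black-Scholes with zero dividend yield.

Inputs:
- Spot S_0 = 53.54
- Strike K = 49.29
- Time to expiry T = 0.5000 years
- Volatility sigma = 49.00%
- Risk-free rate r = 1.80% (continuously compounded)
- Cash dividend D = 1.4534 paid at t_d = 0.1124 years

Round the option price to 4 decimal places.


PV(D) = D * exp(-r * t_d) = 1.4534 * 0.99797885 = 1.45046245
S_0' = S_0 - PV(D) = 53.5400 - 1.45046245 = 52.08953755
d1 = (ln(S_0'/K) + (r + sigma^2/2)*T) / (sigma*sqrt(T)) = 0.35865580
d2 = d1 - sigma*sqrt(T) = 0.01217347
exp(-rT) = 0.99104038
N(-d1) = 0.35992630; N(-d2) = 0.49514361
P = K * exp(-rT) * N(-d2) - S_0' * N(-d1) = 49.2900 * 0.99104038 * 0.49514361 - 52.08953755 * 0.35992630 = 5.4386

Answer: Price = 5.4386


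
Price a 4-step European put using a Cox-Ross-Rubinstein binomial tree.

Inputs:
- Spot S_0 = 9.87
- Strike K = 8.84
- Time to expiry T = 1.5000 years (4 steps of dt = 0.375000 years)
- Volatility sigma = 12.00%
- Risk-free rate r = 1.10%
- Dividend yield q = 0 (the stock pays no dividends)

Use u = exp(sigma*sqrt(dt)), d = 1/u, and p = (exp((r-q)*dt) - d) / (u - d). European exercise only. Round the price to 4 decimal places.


Answer: Price = V(0,0) = 0.1597

Derivation:
dt = T/N = 0.375000
u = exp(sigma*sqrt(dt)) = 1.076252; d = 1/u = 0.929150
p = (exp((r-q)*dt) - d) / (u - d) = 0.509737
Discount per step: exp(-r*dt) = 0.995883
Stock lattice S(k, i) with i counting down-moves:
  k=0: S(0,0) = 9.8700
  k=1: S(1,0) = 10.6226; S(1,1) = 9.1707
  k=2: S(2,0) = 11.4326; S(2,1) = 9.8700; S(2,2) = 8.5210
  k=3: S(3,0) = 12.3044; S(3,1) = 10.6226; S(3,2) = 9.1707; S(3,3) = 7.9173
  k=4: S(4,0) = 13.2426; S(4,1) = 11.4326; S(4,2) = 9.8700; S(4,3) = 8.5210; S(4,4) = 7.3563
Terminal payoffs V(N, i) = max(K - S_T, 0):
  V(4,0) = 0.000000; V(4,1) = 0.000000; V(4,2) = 0.000000; V(4,3) = 0.319028; V(4,4) = 1.483671
Backward induction: V(k, i) = exp(-r*dt) * [p * V(k+1, i) + (1-p) * V(k+1, i+1)].
  V(3,0) = exp(-r*dt) * [p*0.000000 + (1-p)*0.000000] = 0.000000
  V(3,1) = exp(-r*dt) * [p*0.000000 + (1-p)*0.000000] = 0.000000
  V(3,2) = exp(-r*dt) * [p*0.000000 + (1-p)*0.319028] = 0.155764
  V(3,3) = exp(-r*dt) * [p*0.319028 + (1-p)*1.483671] = 0.886345
  V(2,0) = exp(-r*dt) * [p*0.000000 + (1-p)*0.000000] = 0.000000
  V(2,1) = exp(-r*dt) * [p*0.000000 + (1-p)*0.155764] = 0.076051
  V(2,2) = exp(-r*dt) * [p*0.155764 + (1-p)*0.886345] = 0.511825
  V(1,0) = exp(-r*dt) * [p*0.000000 + (1-p)*0.076051] = 0.037131
  V(1,1) = exp(-r*dt) * [p*0.076051 + (1-p)*0.511825] = 0.288502
  V(0,0) = exp(-r*dt) * [p*0.037131 + (1-p)*0.288502] = 0.159709


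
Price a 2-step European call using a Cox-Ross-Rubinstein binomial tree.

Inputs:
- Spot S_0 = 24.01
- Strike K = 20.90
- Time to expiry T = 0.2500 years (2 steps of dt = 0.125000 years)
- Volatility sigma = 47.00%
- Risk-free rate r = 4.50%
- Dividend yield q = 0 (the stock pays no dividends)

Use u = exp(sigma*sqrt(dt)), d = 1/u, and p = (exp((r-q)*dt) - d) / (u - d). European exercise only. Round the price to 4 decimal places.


dt = T/N = 0.125000
u = exp(sigma*sqrt(dt)) = 1.180774; d = 1/u = 0.846902
p = (exp((r-q)*dt) - d) / (u - d) = 0.475448
Discount per step: exp(-r*dt) = 0.994391
Stock lattice S(k, i) with i counting down-moves:
  k=0: S(0,0) = 24.0100
  k=1: S(1,0) = 28.3504; S(1,1) = 20.3341
  k=2: S(2,0) = 33.4754; S(2,1) = 24.0100; S(2,2) = 17.2210
Terminal payoffs V(N, i) = max(S_T - K, 0):
  V(2,0) = 12.575392; V(2,1) = 3.110000; V(2,2) = 0.000000
Backward induction: V(k, i) = exp(-r*dt) * [p * V(k+1, i) + (1-p) * V(k+1, i+1)].
  V(1,0) = exp(-r*dt) * [p*12.575392 + (1-p)*3.110000] = 7.567614
  V(1,1) = exp(-r*dt) * [p*3.110000 + (1-p)*0.000000] = 1.470349
  V(0,0) = exp(-r*dt) * [p*7.567614 + (1-p)*1.470349] = 4.344774

Answer: Price = V(0,0) = 4.3448


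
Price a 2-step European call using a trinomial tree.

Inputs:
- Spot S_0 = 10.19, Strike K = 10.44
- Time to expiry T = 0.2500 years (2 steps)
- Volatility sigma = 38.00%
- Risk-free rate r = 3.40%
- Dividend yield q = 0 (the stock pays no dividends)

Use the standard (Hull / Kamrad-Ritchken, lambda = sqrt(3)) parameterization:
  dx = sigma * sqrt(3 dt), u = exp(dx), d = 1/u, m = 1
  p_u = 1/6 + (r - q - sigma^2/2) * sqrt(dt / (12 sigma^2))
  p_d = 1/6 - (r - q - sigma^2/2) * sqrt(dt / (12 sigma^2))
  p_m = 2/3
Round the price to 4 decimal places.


dt = T/N = 0.125000; dx = sigma*sqrt(3*dt) = 0.232702
u = exp(dx) = 1.262005; d = 1/u = 0.792390
p_u = 0.156407, p_m = 0.666667, p_d = 0.176927
Discount per step: exp(-r*dt) = 0.995759
Stock lattice S(k, j) with j the centered position index:
  k=0: S(0,+0) = 10.1900
  k=1: S(1,-1) = 8.0745; S(1,+0) = 10.1900; S(1,+1) = 12.8598
  k=2: S(2,-2) = 6.3981; S(2,-1) = 8.0745; S(2,+0) = 10.1900; S(2,+1) = 12.8598; S(2,+2) = 16.2292
Terminal payoffs V(N, j) = max(S_T - K, 0):
  V(2,-2) = 0.000000; V(2,-1) = 0.000000; V(2,+0) = 0.000000; V(2,+1) = 2.419828; V(2,+2) = 5.789164
Backward induction: V(k, j) = exp(-r*dt) * [p_u * V(k+1, j+1) + p_m * V(k+1, j) + p_d * V(k+1, j-1)]
  V(1,-1) = exp(-r*dt) * [p_u*0.000000 + p_m*0.000000 + p_d*0.000000] = 0.000000
  V(1,+0) = exp(-r*dt) * [p_u*2.419828 + p_m*0.000000 + p_d*0.000000] = 0.376872
  V(1,+1) = exp(-r*dt) * [p_u*5.789164 + p_m*2.419828 + p_d*0.000000] = 2.508002
  V(0,+0) = exp(-r*dt) * [p_u*2.508002 + p_m*0.376872 + p_d*0.000000] = 0.640787

Answer: Price = V(0,0) = 0.6408


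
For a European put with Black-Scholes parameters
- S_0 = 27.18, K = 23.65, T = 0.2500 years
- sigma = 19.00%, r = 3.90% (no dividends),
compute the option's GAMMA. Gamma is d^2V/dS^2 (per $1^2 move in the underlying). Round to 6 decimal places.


Answer: Gamma = 0.041966

Derivation:
d1 = 1.6145346714; d2 = 1.5195346714
phi(d1) = 0.1083596344; exp(-qT) = 1.0000000000; exp(-rT) = 0.9902973771
Gamma = exp(-qT) * phi(d1) / (S * sigma * sqrt(T)) = 1.0000000000 * 0.1083596344 / (27.1800 * 0.1900 * 0.5000000000) = 0.041966


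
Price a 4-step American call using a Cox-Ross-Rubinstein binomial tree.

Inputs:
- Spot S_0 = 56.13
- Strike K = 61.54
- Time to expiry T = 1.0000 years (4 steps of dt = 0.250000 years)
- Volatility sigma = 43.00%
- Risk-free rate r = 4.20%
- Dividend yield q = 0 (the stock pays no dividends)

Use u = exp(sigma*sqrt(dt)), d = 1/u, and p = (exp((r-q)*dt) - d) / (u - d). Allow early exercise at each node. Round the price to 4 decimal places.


Answer: Price = V(0,0) = 8.5920

Derivation:
dt = T/N = 0.250000
u = exp(sigma*sqrt(dt)) = 1.239862; d = 1/u = 0.806541
p = (exp((r-q)*dt) - d) / (u - d) = 0.470815
Discount per step: exp(-r*dt) = 0.989555
Stock lattice S(k, i) with i counting down-moves:
  k=0: S(0,0) = 56.1300
  k=1: S(1,0) = 69.5934; S(1,1) = 45.2712
  k=2: S(2,0) = 86.2863; S(2,1) = 56.1300; S(2,2) = 36.5131
  k=3: S(3,0) = 106.9831; S(3,1) = 69.5934; S(3,2) = 45.2712; S(3,3) = 29.4493
  k=4: S(4,0) = 132.6442; S(4,1) = 86.2863; S(4,2) = 56.1300; S(4,3) = 36.5131; S(4,4) = 23.7521
Terminal payoffs V(N, i) = max(S_T - K, 0):
  V(4,0) = 71.104210; V(4,1) = 24.746265; V(4,2) = 0.000000; V(4,3) = 0.000000; V(4,4) = 0.000000
Backward induction: V(k, i) = exp(-r*dt) * [p * V(k+1, i) + (1-p) * V(k+1, i+1)]; then take max(V_cont, immediate exercise) for American.
  V(3,0) = exp(-r*dt) * [p*71.104210 + (1-p)*24.746265] = 46.085841; exercise = 45.443052; V(3,0) = max -> 46.085841
  V(3,1) = exp(-r*dt) * [p*24.746265 + (1-p)*0.000000] = 11.529224; exercise = 8.053448; V(3,1) = max -> 11.529224
  V(3,2) = exp(-r*dt) * [p*0.000000 + (1-p)*0.000000] = 0.000000; exercise = 0.000000; V(3,2) = max -> 0.000000
  V(3,3) = exp(-r*dt) * [p*0.000000 + (1-p)*0.000000] = 0.000000; exercise = 0.000000; V(3,3) = max -> 0.000000
  V(2,0) = exp(-r*dt) * [p*46.085841 + (1-p)*11.529224] = 27.508644; exercise = 24.746265; V(2,0) = max -> 27.508644
  V(2,1) = exp(-r*dt) * [p*11.529224 + (1-p)*0.000000] = 5.371437; exercise = 0.000000; V(2,1) = max -> 5.371437
  V(2,2) = exp(-r*dt) * [p*0.000000 + (1-p)*0.000000] = 0.000000; exercise = 0.000000; V(2,2) = max -> 0.000000
  V(1,0) = exp(-r*dt) * [p*27.508644 + (1-p)*5.371437] = 15.629003; exercise = 8.053448; V(1,0) = max -> 15.629003
  V(1,1) = exp(-r*dt) * [p*5.371437 + (1-p)*0.000000] = 2.502539; exercise = 0.000000; V(1,1) = max -> 2.502539
  V(0,0) = exp(-r*dt) * [p*15.629003 + (1-p)*2.502539] = 8.591987; exercise = 0.000000; V(0,0) = max -> 8.591987
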